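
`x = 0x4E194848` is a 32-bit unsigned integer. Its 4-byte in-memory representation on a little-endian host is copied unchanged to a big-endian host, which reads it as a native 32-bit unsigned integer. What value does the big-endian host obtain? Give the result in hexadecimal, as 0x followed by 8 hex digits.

Stored little-endian, the bytes at ascending addresses are 48 48 19 4E.
Read back as big-endian, the last byte is least significant, giving 0x4848194E.

0x4848194E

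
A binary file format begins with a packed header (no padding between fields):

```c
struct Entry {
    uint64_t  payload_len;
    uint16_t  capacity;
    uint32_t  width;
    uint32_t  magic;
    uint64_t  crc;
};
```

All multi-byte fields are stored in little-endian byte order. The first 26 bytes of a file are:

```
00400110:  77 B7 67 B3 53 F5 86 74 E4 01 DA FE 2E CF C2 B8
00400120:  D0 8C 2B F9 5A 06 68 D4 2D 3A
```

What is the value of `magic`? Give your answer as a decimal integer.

`magic` follows `payload_len` (8 B), `capacity` (2 B), `width` (4 B), so it starts at offset 8 + 2 + 4 = 14 and occupies 4 bytes.
Bytes at offsets 14..17: C2 B8 D0 8C.
In little-endian order the low byte comes first in memory.
Reassemble most-significant byte first: 8C D0 B8 C2 → 0x8CD0B8C2.
0x8CD0B8C2 = 2362489026.

2362489026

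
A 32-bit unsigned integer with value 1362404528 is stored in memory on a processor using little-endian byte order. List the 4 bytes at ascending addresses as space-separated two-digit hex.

B0 A4 34 51

1362404528 in hexadecimal, padded to 32 bits, is 0x5134A4B0.
Split into bytes (most-significant first): 51 34 A4 B0.
In little-endian order the low byte comes first in memory.
So at ascending addresses the bytes are B0 A4 34 51.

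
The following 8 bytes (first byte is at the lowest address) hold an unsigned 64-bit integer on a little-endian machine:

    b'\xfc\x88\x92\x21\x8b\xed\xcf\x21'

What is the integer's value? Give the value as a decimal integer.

In little-endian order the low byte comes first in memory.
Reassemble most-significant byte first: 21 CF ED 8B 21 92 88 FC → 0x21CFED8B219288FC.
0x21CFED8B219288FC = 2436427105250216188.

2436427105250216188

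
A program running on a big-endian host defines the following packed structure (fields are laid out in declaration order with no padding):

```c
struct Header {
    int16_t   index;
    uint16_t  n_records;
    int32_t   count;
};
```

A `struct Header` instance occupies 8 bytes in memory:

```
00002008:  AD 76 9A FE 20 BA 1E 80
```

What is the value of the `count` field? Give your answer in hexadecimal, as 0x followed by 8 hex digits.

0x20BA1E80

`count` follows `index` (2 B), `n_records` (2 B), so it starts at offset 2 + 2 = 4 and occupies 4 bytes.
Bytes at offsets 4..7: 20 BA 1E 80.
Big-endian stores the most-significant byte at the lowest address.
The bytes are already most-significant first: 0x20BA1E80.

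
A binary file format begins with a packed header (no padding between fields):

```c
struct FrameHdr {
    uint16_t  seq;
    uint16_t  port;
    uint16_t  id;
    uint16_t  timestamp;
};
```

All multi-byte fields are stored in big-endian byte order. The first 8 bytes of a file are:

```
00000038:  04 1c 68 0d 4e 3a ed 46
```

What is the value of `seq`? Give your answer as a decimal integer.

`seq` is the first field, at byte offset 0, occupying 2 bytes.
Bytes at offsets 0..1: 04 1C.
In big-endian order the high byte comes first in memory.
The bytes are already most-significant first: 0x041C.
0x041C = 1052.

1052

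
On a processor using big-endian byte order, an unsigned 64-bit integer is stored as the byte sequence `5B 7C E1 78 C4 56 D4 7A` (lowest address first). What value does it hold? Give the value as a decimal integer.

Big-endian stores the most-significant byte at the lowest address.
The bytes are already most-significant first: 0x5B7CE178C456D47A.
0x5B7CE178C456D47A = 6592391863369913466.

6592391863369913466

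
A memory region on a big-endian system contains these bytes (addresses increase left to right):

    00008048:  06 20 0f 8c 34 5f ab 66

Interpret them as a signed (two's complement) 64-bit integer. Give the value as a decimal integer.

441369858330831718

In big-endian order the high byte comes first in memory.
The bytes are already most-significant first: 0x06200F8C345FAB66.
0x06200F8C345FAB66 = 441369858330831718.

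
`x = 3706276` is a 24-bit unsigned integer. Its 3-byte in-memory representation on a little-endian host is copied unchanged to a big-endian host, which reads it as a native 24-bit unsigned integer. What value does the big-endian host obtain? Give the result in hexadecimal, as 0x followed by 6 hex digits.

3706276 in 24-bit hexadecimal is 0x388DA4.
Stored little-endian, the bytes at ascending addresses are A4 8D 38.
Read back as big-endian, the last byte is least significant, giving 0xA48D38.

0xA48D38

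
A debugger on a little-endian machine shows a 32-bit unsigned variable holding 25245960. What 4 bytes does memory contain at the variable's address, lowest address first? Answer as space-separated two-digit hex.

08 39 81 01

25245960 in hexadecimal, padded to 32 bits, is 0x01813908.
Split into bytes (most-significant first): 01 81 39 08.
Little-endian: lowest address holds the least-significant byte.
So at ascending addresses the bytes are 08 39 81 01.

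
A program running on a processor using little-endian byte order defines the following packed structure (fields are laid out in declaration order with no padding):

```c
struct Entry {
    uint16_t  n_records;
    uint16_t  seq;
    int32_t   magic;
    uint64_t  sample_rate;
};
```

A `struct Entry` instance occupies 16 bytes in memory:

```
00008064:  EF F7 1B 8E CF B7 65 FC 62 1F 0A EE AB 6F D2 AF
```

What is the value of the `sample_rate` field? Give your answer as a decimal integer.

12669311485970358114

`sample_rate` follows `n_records` (2 B), `seq` (2 B), `magic` (4 B), so it starts at offset 2 + 2 + 4 = 8 and occupies 8 bytes.
Bytes at offsets 8..15: 62 1F 0A EE AB 6F D2 AF.
Little-endian: lowest address holds the least-significant byte.
Reassemble most-significant byte first: AF D2 6F AB EE 0A 1F 62 → 0xAFD26FABEE0A1F62.
0xAFD26FABEE0A1F62 = 12669311485970358114.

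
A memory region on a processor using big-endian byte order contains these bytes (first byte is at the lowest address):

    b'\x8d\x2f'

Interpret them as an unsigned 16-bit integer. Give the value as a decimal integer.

Big-endian stores the most-significant byte at the lowest address.
The bytes are already most-significant first: 0x8D2F.
0x8D2F = 36143.

36143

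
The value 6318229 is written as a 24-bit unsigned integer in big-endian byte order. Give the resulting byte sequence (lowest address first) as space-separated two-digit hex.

6318229 in hexadecimal, padded to 24 bits, is 0x606895.
Split into bytes (most-significant first): 60 68 95.
Big-endian: lowest address holds the most-significant byte.
So the memory order matches the most-significant-first order: 60 68 95.

60 68 95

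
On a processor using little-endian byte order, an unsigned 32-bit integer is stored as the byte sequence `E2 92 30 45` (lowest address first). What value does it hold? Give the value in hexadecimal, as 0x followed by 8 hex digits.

Little-endian: lowest address holds the least-significant byte.
Reassemble most-significant byte first: 45 30 92 E2 → 0x453092E2.

0x453092E2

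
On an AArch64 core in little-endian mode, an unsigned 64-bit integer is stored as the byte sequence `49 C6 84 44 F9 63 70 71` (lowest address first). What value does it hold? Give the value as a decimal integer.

8174143245925008969

Little-endian stores the least-significant byte at the lowest address.
Reassemble most-significant byte first: 71 70 63 F9 44 84 C6 49 → 0x717063F94484C649.
0x717063F94484C649 = 8174143245925008969.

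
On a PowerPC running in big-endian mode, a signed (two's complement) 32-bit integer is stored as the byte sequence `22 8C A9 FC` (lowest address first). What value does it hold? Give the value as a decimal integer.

579643900

Big-endian: lowest address holds the most-significant byte.
The bytes are already most-significant first: 0x228CA9FC.
0x228CA9FC = 579643900.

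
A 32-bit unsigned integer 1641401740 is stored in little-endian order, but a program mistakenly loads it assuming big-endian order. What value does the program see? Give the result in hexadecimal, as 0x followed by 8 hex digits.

1641401740 in 32-bit hexadecimal is 0x61D5CD8C.
Stored little-endian, the bytes at ascending addresses are 8C CD D5 61.
Read back as big-endian, the last byte is least significant, giving 0x8CCDD561.

0x8CCDD561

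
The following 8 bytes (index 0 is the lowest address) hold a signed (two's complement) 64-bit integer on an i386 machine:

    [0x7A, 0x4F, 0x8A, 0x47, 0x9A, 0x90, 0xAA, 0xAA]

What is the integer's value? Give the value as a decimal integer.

Little-endian stores the least-significant byte at the lowest address.
Reassemble most-significant byte first: AA AA 90 9A 47 8A 4F 7A → 0xAAAA909A478A4F7A.
Top bit is set, so as a signed 64-bit value this is 0xAAAA909A478A4F7A − 2^64 = -6148943348921380998.

-6148943348921380998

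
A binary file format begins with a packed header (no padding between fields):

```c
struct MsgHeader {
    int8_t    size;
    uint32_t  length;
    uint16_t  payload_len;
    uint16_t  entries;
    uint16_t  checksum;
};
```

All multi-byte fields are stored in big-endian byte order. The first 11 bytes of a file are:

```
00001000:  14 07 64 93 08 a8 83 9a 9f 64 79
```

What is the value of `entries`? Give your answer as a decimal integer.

`entries` follows `size` (1 B), `length` (4 B), `payload_len` (2 B), so it starts at offset 1 + 4 + 2 = 7 and occupies 2 bytes.
Bytes at offsets 7..8: 9A 9F.
Big-endian stores the most-significant byte at the lowest address.
The bytes are already most-significant first: 0x9A9F.
0x9A9F = 39583.

39583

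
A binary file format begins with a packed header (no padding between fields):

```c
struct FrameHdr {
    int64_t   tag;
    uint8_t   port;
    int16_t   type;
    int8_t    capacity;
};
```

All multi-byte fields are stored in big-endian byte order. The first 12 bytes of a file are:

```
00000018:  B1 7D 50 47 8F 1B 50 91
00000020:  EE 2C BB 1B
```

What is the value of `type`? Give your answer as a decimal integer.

11451

`type` follows `tag` (8 B), `port` (1 B), so it starts at offset 8 + 1 = 9 and occupies 2 bytes.
Bytes at offsets 9..10: 2C BB.
Big-endian stores the most-significant byte at the lowest address.
The bytes are already most-significant first: 0x2CBB.
0x2CBB = 11451.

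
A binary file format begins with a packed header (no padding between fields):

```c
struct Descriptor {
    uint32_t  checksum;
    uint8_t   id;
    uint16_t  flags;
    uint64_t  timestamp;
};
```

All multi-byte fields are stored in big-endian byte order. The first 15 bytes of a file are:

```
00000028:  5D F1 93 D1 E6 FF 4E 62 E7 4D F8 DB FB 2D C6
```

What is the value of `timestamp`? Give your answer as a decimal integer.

`timestamp` follows `checksum` (4 B), `id` (1 B), `flags` (2 B), so it starts at offset 4 + 1 + 2 = 7 and occupies 8 bytes.
Bytes at offsets 7..14: 62 E7 4D F8 DB FB 2D C6.
Big-endian: lowest address holds the most-significant byte.
The bytes are already most-significant first: 0x62E74DF8DBFB2DC6.
0x62E74DF8DBFB2DC6 = 7126750666574998982.

7126750666574998982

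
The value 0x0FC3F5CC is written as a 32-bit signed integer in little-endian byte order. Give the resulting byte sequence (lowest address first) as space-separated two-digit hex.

Split into bytes (most-significant first): 0F C3 F5 CC.
Little-endian: lowest address holds the least-significant byte.
So at ascending addresses the bytes are CC F5 C3 0F.

CC F5 C3 0F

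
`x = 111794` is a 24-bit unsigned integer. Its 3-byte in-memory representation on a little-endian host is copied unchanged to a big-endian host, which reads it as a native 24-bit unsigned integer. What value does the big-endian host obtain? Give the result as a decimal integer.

111794 in 24-bit hexadecimal is 0x01B4B2.
Stored little-endian, the bytes at ascending addresses are B2 B4 01.
Read back as big-endian, the last byte is least significant, giving 0xB2B401.
0xB2B401 = 11711489.

11711489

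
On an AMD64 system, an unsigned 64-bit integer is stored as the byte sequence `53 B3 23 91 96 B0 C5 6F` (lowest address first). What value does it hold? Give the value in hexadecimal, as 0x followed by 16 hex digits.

0x6FC5B0969123B353

Little-endian: lowest address holds the least-significant byte.
Reassemble most-significant byte first: 6F C5 B0 96 91 23 B3 53 → 0x6FC5B0969123B353.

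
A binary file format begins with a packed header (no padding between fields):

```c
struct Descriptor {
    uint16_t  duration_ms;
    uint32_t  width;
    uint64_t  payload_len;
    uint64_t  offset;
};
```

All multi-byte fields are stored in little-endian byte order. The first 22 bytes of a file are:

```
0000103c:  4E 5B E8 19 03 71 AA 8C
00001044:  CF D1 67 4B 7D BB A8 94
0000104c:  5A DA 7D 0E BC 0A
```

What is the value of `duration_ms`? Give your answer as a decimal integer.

23374

`duration_ms` is the first field, at byte offset 0, occupying 2 bytes.
Bytes at offsets 0..1: 4E 5B.
In little-endian order the low byte comes first in memory.
Reassemble most-significant byte first: 5B 4E → 0x5B4E.
0x5B4E = 23374.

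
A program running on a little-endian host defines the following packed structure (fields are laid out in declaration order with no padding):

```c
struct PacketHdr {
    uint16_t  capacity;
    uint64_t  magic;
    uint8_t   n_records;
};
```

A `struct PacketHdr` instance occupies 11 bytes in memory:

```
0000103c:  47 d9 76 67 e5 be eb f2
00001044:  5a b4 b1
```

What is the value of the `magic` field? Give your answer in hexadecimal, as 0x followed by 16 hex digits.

0xB45AF2EBBEE56776

`magic` follows `capacity` (2 bytes), so it starts at byte offset 2 and occupies 8 bytes.
Bytes at offsets 2..9: 76 67 E5 BE EB F2 5A B4.
In little-endian order the low byte comes first in memory.
Reassemble most-significant byte first: B4 5A F2 EB BE E5 67 76 → 0xB45AF2EBBEE56776.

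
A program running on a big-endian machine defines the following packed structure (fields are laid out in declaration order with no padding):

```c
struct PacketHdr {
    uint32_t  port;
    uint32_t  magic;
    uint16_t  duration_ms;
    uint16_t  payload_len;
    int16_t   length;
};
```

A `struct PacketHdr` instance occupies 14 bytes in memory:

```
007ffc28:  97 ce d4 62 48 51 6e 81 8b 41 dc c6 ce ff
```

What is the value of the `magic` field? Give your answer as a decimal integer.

`magic` follows `port` (4 bytes), so it starts at byte offset 4 and occupies 4 bytes.
Bytes at offsets 4..7: 48 51 6E 81.
In big-endian order the high byte comes first in memory.
The bytes are already most-significant first: 0x48516E81.
0x48516E81 = 1213296257.

1213296257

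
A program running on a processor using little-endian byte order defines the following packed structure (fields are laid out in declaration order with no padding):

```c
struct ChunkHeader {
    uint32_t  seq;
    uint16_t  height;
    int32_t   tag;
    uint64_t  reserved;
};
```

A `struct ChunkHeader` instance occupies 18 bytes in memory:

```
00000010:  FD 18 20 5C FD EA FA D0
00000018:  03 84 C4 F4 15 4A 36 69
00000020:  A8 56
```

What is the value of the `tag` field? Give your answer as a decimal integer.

`tag` follows `seq` (4 B), `height` (2 B), so it starts at offset 4 + 2 = 6 and occupies 4 bytes.
Bytes at offsets 6..9: FA D0 03 84.
Little-endian: lowest address holds the least-significant byte.
Reassemble most-significant byte first: 84 03 D0 FA → 0x8403D0FA.
Top bit is set, so as a signed 32-bit value this is 0x8403D0FA − 2^32 = -2080124678.

-2080124678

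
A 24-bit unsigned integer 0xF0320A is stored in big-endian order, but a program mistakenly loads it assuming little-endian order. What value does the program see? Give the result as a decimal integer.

668400

Stored big-endian, the bytes at ascending addresses are F0 32 0A.
Read back as little-endian, the first byte is least significant, giving 0x0A32F0.
0x0A32F0 = 668400.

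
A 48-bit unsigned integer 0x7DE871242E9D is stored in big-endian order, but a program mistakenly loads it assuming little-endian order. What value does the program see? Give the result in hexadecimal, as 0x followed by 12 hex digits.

Stored big-endian, the bytes at ascending addresses are 7D E8 71 24 2E 9D.
Read back as little-endian, the first byte is least significant, giving 0x9D2E2471E87D.

0x9D2E2471E87D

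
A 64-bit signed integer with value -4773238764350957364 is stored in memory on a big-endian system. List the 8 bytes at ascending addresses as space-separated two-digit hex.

BD C2 0C A2 2E BC 98 CC

Two's complement of -4773238764350957364 in 64 bits: 4773238764350957364 = 0x423DF35DD1436734; invert → 0xBDC20CA22EBC98CB; add 1 → 0xBDC20CA22EBC98CC.
Split into bytes (most-significant first): BD C2 0C A2 2E BC 98 CC.
Big-endian: lowest address holds the most-significant byte.
So the memory order matches the most-significant-first order: BD C2 0C A2 2E BC 98 CC.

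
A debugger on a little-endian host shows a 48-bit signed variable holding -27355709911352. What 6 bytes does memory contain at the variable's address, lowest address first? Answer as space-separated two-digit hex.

C8 CE A0 C0 1E E7

Two's complement of -27355709911352 in 48 bits: 27355709911352 = 0x18E13F5F3138; invert → 0xE71EC0A0CEC7; add 1 → 0xE71EC0A0CEC8.
Split into bytes (most-significant first): E7 1E C0 A0 CE C8.
Little-endian: lowest address holds the least-significant byte.
So at ascending addresses the bytes are C8 CE A0 C0 1E E7.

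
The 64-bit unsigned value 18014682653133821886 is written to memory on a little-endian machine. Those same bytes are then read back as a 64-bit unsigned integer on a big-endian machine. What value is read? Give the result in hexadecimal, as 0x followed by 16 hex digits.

18014682653133821886 in 64-bit hexadecimal is 0xFA01026D596ED7BE.
Stored little-endian, the bytes at ascending addresses are BE D7 6E 59 6D 02 01 FA.
Read back as big-endian, the last byte is least significant, giving 0xBED76E596D0201FA.

0xBED76E596D0201FA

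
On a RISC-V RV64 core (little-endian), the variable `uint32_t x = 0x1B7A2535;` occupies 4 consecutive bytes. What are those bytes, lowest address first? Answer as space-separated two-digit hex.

Split into bytes (most-significant first): 1B 7A 25 35.
In little-endian order the low byte comes first in memory.
So at ascending addresses the bytes are 35 25 7A 1B.

35 25 7A 1B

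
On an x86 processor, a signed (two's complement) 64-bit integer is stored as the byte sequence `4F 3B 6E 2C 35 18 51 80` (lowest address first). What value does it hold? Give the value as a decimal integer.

In little-endian order the low byte comes first in memory.
Reassemble most-significant byte first: 80 51 18 35 2C 6E 3B 4F → 0x805118352C6E3B4F.
Top bit is set, so as a signed 64-bit value this is 0x805118352C6E3B4F − 2^64 = -9200545947083457713.

-9200545947083457713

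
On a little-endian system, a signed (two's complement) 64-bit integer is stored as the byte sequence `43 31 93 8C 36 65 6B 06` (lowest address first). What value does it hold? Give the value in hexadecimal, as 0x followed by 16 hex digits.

Little-endian: lowest address holds the least-significant byte.
Reassemble most-significant byte first: 06 6B 65 36 8C 93 31 43 → 0x066B65368C933143.

0x066B65368C933143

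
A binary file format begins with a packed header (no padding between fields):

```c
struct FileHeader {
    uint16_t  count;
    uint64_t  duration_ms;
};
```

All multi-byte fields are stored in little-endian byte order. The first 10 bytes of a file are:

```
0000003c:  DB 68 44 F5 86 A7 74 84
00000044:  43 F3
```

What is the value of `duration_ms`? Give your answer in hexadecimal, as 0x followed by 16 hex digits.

0xF3438474A786F544

`duration_ms` follows `count` (2 bytes), so it starts at byte offset 2 and occupies 8 bytes.
Bytes at offsets 2..9: 44 F5 86 A7 74 84 43 F3.
Little-endian: lowest address holds the least-significant byte.
Reassemble most-significant byte first: F3 43 84 74 A7 86 F5 44 → 0xF3438474A786F544.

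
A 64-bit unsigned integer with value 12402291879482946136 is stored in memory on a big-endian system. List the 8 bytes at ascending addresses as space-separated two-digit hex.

AC 1D CA C1 15 4A F2 58

12402291879482946136 in hexadecimal, padded to 64 bits, is 0xAC1DCAC1154AF258.
Split into bytes (most-significant first): AC 1D CA C1 15 4A F2 58.
Big-endian stores the most-significant byte at the lowest address.
So the memory order matches the most-significant-first order: AC 1D CA C1 15 4A F2 58.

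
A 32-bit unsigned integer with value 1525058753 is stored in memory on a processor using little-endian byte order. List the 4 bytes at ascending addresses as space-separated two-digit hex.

C1 8C E6 5A

1525058753 in hexadecimal, padded to 32 bits, is 0x5AE68CC1.
Split into bytes (most-significant first): 5A E6 8C C1.
Little-endian stores the least-significant byte at the lowest address.
So at ascending addresses the bytes are C1 8C E6 5A.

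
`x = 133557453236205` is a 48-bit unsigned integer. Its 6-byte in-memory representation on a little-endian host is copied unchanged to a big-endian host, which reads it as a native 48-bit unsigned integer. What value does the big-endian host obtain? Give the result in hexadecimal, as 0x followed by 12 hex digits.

0xEDA78E447879

133557453236205 in 48-bit hexadecimal is 0x7978448EA7ED.
Stored little-endian, the bytes at ascending addresses are ED A7 8E 44 78 79.
Read back as big-endian, the last byte is least significant, giving 0xEDA78E447879.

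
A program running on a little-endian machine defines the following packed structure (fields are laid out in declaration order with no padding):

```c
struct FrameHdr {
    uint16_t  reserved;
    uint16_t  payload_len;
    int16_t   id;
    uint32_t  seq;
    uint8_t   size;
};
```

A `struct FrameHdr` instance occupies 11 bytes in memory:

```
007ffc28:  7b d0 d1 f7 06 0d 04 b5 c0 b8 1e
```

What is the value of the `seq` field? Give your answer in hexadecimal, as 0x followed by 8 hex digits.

`seq` follows `reserved` (2 B), `payload_len` (2 B), `id` (2 B), so it starts at offset 2 + 2 + 2 = 6 and occupies 4 bytes.
Bytes at offsets 6..9: 04 B5 C0 B8.
In little-endian order the low byte comes first in memory.
Reassemble most-significant byte first: B8 C0 B5 04 → 0xB8C0B504.

0xB8C0B504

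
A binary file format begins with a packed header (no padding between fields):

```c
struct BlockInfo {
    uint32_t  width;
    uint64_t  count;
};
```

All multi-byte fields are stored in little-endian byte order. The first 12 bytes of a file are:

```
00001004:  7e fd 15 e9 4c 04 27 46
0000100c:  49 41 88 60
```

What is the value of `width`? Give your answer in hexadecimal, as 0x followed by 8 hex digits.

0xE915FD7E

`width` is the first field, at byte offset 0, occupying 4 bytes.
Bytes at offsets 0..3: 7E FD 15 E9.
Little-endian: lowest address holds the least-significant byte.
Reassemble most-significant byte first: E9 15 FD 7E → 0xE915FD7E.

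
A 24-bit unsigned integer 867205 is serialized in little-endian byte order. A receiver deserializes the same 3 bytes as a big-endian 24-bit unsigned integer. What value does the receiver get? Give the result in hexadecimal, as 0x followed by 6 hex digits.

0x853B0D

867205 in 24-bit hexadecimal is 0x0D3B85.
Stored little-endian, the bytes at ascending addresses are 85 3B 0D.
Read back as big-endian, the last byte is least significant, giving 0x853B0D.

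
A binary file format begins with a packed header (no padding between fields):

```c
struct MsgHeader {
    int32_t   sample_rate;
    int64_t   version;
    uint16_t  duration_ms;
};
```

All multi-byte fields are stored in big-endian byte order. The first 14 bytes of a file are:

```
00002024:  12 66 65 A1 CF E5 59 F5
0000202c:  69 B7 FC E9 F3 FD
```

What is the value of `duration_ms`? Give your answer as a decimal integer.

`duration_ms` follows `sample_rate` (4 B), `version` (8 B), so it starts at offset 4 + 8 = 12 and occupies 2 bytes.
Bytes at offsets 12..13: F3 FD.
Big-endian stores the most-significant byte at the lowest address.
The bytes are already most-significant first: 0xF3FD.
0xF3FD = 62461.

62461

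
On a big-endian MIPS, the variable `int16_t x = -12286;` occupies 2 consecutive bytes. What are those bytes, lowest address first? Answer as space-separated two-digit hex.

D0 02

Two's complement of -12286 in 16 bits: 12286 = 0x2FFE; invert → 0xD001; add 1 → 0xD002.
Split into bytes (most-significant first): D0 02.
Big-endian: lowest address holds the most-significant byte.
So the memory order matches the most-significant-first order: D0 02.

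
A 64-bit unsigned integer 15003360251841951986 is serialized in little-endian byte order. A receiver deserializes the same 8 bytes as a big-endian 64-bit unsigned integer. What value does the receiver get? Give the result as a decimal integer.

15003360251841951986 in 64-bit hexadecimal is 0xD036A4A8684138F2.
Stored little-endian, the bytes at ascending addresses are F2 38 41 68 A8 A4 36 D0.
Read back as big-endian, the last byte is least significant, giving 0xF2384168A8A436D0.
0xF2384168A8A436D0 = 17453772273636095696.

17453772273636095696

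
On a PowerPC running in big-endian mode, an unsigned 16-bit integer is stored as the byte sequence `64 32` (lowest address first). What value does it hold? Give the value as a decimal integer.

25650

Big-endian: lowest address holds the most-significant byte.
The bytes are already most-significant first: 0x6432.
0x6432 = 25650.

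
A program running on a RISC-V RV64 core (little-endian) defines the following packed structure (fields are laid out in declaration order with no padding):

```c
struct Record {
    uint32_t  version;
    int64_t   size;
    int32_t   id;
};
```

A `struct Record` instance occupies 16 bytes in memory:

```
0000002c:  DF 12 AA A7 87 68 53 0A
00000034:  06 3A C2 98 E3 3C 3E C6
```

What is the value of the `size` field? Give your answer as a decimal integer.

-7439319836845184889

`size` follows `version` (4 bytes), so it starts at byte offset 4 and occupies 8 bytes.
Bytes at offsets 4..11: 87 68 53 0A 06 3A C2 98.
Little-endian stores the least-significant byte at the lowest address.
Reassemble most-significant byte first: 98 C2 3A 06 0A 53 68 87 → 0x98C23A060A536887.
Top bit is set, so as a signed 64-bit value this is 0x98C23A060A536887 − 2^64 = -7439319836845184889.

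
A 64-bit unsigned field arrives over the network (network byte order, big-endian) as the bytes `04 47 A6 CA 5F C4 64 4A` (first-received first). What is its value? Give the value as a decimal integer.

308398487618479178

Big-endian: lowest address holds the most-significant byte.
The bytes are already most-significant first: 0x0447A6CA5FC4644A.
0x0447A6CA5FC4644A = 308398487618479178.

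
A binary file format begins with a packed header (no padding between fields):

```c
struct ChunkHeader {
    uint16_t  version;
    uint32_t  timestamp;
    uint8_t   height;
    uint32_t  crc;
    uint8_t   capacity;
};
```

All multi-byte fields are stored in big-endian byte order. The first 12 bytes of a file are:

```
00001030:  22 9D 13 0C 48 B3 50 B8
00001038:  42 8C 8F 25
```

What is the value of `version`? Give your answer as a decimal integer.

8861

`version` is the first field, at byte offset 0, occupying 2 bytes.
Bytes at offsets 0..1: 22 9D.
In big-endian order the high byte comes first in memory.
The bytes are already most-significant first: 0x229D.
0x229D = 8861.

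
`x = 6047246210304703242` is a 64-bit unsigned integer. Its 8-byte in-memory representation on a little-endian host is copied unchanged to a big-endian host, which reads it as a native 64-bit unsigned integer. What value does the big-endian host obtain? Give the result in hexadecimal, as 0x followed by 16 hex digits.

0x0AFB897A6322EC53

6047246210304703242 in 64-bit hexadecimal is 0x53EC22637A89FB0A.
Stored little-endian, the bytes at ascending addresses are 0A FB 89 7A 63 22 EC 53.
Read back as big-endian, the last byte is least significant, giving 0x0AFB897A6322EC53.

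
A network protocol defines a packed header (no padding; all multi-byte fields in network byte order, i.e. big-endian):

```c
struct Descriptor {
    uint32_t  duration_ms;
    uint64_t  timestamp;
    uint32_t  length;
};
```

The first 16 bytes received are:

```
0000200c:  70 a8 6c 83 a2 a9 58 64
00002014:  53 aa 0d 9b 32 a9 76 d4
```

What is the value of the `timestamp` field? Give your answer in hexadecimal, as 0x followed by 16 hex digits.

`timestamp` follows `duration_ms` (4 bytes), so it starts at byte offset 4 and occupies 8 bytes.
Bytes at offsets 4..11: A2 A9 58 64 53 AA 0D 9B.
In big-endian order the high byte comes first in memory.
The bytes are already most-significant first: 0xA2A9586453AA0D9B.

0xA2A9586453AA0D9B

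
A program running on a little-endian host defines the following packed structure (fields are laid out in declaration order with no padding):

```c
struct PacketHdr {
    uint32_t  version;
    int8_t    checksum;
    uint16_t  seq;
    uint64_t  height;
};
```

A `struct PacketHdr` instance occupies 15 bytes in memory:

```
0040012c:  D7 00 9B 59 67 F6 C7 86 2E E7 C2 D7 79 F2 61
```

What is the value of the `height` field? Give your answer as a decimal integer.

`height` follows `version` (4 B), `checksum` (1 B), `seq` (2 B), so it starts at offset 4 + 1 + 2 = 7 and occupies 8 bytes.
Bytes at offsets 7..14: 86 2E E7 C2 D7 79 F2 61.
In little-endian order the low byte comes first in memory.
Reassemble most-significant byte first: 61 F2 79 D7 C2 E7 2E 86 → 0x61F279D7C2E72E86.
0x61F279D7C2E72E86 = 7057837533637848710.

7057837533637848710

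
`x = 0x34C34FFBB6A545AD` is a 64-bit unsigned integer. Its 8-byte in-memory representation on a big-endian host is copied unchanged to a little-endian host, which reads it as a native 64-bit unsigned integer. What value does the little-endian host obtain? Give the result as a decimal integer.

Stored big-endian, the bytes at ascending addresses are 34 C3 4F FB B6 A5 45 AD.
Read back as little-endian, the first byte is least significant, giving 0xAD45A5B6FB4FC334.
0xAD45A5B6FB4FC334 = 12485567747273507636.

12485567747273507636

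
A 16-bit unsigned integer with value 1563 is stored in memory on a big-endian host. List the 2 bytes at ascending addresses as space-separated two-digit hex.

06 1B

1563 in hexadecimal, padded to 16 bits, is 0x061B.
Split into bytes (most-significant first): 06 1B.
Big-endian: lowest address holds the most-significant byte.
So the memory order matches the most-significant-first order: 06 1B.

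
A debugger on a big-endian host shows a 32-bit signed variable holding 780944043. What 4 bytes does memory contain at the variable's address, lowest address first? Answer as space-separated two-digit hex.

780944043 in hexadecimal, padded to 32 bits, is 0x2E8C42AB.
Split into bytes (most-significant first): 2E 8C 42 AB.
Big-endian stores the most-significant byte at the lowest address.
So the memory order matches the most-significant-first order: 2E 8C 42 AB.

2E 8C 42 AB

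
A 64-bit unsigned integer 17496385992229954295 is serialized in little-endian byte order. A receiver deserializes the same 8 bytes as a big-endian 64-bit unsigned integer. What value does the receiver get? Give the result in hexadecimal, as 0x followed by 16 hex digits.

17496385992229954295 in 64-bit hexadecimal is 0xF2CFA65C2FFCA2F7.
Stored little-endian, the bytes at ascending addresses are F7 A2 FC 2F 5C A6 CF F2.
Read back as big-endian, the last byte is least significant, giving 0xF7A2FC2F5CA6CFF2.

0xF7A2FC2F5CA6CFF2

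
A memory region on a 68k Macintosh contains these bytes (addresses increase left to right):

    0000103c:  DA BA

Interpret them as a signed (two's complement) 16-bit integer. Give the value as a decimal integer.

Big-endian: lowest address holds the most-significant byte.
The bytes are already most-significant first: 0xDABA.
Top bit is set, so as a signed 16-bit value this is 0xDABA − 2^16 = -9542.

-9542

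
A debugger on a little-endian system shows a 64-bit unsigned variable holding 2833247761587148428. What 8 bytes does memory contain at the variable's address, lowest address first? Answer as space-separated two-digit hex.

8C 96 12 F6 D3 B7 51 27

2833247761587148428 in hexadecimal, padded to 64 bits, is 0x2751B7D3F612968C.
Split into bytes (most-significant first): 27 51 B7 D3 F6 12 96 8C.
In little-endian order the low byte comes first in memory.
So at ascending addresses the bytes are 8C 96 12 F6 D3 B7 51 27.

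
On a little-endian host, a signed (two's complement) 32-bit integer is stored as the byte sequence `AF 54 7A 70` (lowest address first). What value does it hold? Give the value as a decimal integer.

1887065263

In little-endian order the low byte comes first in memory.
Reassemble most-significant byte first: 70 7A 54 AF → 0x707A54AF.
0x707A54AF = 1887065263.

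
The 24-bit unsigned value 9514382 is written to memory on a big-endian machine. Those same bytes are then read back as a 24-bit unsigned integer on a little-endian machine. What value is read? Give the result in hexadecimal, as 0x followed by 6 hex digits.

0x8E2D91

9514382 in 24-bit hexadecimal is 0x912D8E.
Stored big-endian, the bytes at ascending addresses are 91 2D 8E.
Read back as little-endian, the first byte is least significant, giving 0x8E2D91.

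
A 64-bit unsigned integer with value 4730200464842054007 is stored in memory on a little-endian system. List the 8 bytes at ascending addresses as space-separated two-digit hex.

4730200464842054007 in hexadecimal, padded to 64 bits, is 0x41A50C42D74C5977.
Split into bytes (most-significant first): 41 A5 0C 42 D7 4C 59 77.
In little-endian order the low byte comes first in memory.
So at ascending addresses the bytes are 77 59 4C D7 42 0C A5 41.

77 59 4C D7 42 0C A5 41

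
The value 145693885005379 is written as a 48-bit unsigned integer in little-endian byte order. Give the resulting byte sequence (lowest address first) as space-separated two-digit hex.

145693885005379 in hexadecimal, padded to 48 bits, is 0x84820042FE43.
Split into bytes (most-significant first): 84 82 00 42 FE 43.
Little-endian: lowest address holds the least-significant byte.
So at ascending addresses the bytes are 43 FE 42 00 82 84.

43 FE 42 00 82 84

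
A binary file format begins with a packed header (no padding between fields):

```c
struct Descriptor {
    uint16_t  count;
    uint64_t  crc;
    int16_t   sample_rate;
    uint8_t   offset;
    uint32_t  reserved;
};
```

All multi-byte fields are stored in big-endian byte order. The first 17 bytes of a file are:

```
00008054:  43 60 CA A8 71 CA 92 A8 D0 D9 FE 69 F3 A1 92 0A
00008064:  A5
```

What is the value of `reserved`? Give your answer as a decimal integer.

`reserved` follows `count` (2 B), `crc` (8 B), `sample_rate` (2 B), `offset` (1 B), so it starts at offset 2 + 8 + 2 + 1 = 13 and occupies 4 bytes.
Bytes at offsets 13..16: A1 92 0A A5.
Big-endian stores the most-significant byte at the lowest address.
The bytes are already most-significant first: 0xA1920AA5.
0xA1920AA5 = 2710702757.

2710702757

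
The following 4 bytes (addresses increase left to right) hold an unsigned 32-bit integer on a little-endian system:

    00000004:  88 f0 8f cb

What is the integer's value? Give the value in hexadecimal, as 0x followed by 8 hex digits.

0xCB8FF088

In little-endian order the low byte comes first in memory.
Reassemble most-significant byte first: CB 8F F0 88 → 0xCB8FF088.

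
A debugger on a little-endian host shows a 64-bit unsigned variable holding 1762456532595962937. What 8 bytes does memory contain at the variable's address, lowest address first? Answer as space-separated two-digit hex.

1762456532595962937 in hexadecimal, padded to 64 bits, is 0x187580E0E572F439.
Split into bytes (most-significant first): 18 75 80 E0 E5 72 F4 39.
Little-endian: lowest address holds the least-significant byte.
So at ascending addresses the bytes are 39 F4 72 E5 E0 80 75 18.

39 F4 72 E5 E0 80 75 18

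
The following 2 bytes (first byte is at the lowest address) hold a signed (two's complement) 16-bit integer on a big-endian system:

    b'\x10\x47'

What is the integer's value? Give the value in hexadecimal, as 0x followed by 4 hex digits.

In big-endian order the high byte comes first in memory.
The bytes are already most-significant first: 0x1047.

0x1047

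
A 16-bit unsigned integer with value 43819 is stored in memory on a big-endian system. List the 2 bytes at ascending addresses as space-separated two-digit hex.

43819 in hexadecimal, padded to 16 bits, is 0xAB2B.
Split into bytes (most-significant first): AB 2B.
In big-endian order the high byte comes first in memory.
So the memory order matches the most-significant-first order: AB 2B.

AB 2B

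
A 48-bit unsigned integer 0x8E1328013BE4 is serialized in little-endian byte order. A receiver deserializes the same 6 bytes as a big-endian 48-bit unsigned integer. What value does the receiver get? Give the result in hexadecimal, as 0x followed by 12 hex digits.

Stored little-endian, the bytes at ascending addresses are E4 3B 01 28 13 8E.
Read back as big-endian, the last byte is least significant, giving 0xE43B0128138E.

0xE43B0128138E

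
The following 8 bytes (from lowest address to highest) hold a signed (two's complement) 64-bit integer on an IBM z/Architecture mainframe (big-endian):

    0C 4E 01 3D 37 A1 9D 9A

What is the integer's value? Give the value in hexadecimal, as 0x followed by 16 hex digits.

Big-endian stores the most-significant byte at the lowest address.
The bytes are already most-significant first: 0x0C4E013D37A19D9A.

0x0C4E013D37A19D9A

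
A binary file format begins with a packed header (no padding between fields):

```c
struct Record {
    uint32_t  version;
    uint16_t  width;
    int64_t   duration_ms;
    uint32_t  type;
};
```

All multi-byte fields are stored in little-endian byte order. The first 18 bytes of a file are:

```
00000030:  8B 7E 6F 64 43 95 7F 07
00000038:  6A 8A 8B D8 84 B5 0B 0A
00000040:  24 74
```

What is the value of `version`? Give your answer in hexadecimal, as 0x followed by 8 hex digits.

0x646F7E8B

`version` is the first field, at byte offset 0, occupying 4 bytes.
Bytes at offsets 0..3: 8B 7E 6F 64.
Little-endian stores the least-significant byte at the lowest address.
Reassemble most-significant byte first: 64 6F 7E 8B → 0x646F7E8B.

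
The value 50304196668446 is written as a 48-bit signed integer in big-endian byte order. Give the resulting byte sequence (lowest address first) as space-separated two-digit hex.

50304196668446 in hexadecimal, padded to 48 bits, is 0x2DC05BC5EC1E.
Split into bytes (most-significant first): 2D C0 5B C5 EC 1E.
Big-endian: lowest address holds the most-significant byte.
So the memory order matches the most-significant-first order: 2D C0 5B C5 EC 1E.

2D C0 5B C5 EC 1E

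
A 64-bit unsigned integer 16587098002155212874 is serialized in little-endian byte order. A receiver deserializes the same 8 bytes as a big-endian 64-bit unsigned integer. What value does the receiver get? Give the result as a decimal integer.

5372808862782271974

16587098002155212874 in 64-bit hexadecimal is 0xE63135C0310D904A.
Stored little-endian, the bytes at ascending addresses are 4A 90 0D 31 C0 35 31 E6.
Read back as big-endian, the last byte is least significant, giving 0x4A900D31C03531E6.
0x4A900D31C03531E6 = 5372808862782271974.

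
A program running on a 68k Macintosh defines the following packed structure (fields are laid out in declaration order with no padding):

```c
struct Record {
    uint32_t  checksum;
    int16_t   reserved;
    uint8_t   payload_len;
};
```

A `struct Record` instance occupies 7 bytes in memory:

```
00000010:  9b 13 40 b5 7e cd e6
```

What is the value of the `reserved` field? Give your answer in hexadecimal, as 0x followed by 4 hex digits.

`reserved` follows `checksum` (4 bytes), so it starts at byte offset 4 and occupies 2 bytes.
Bytes at offsets 4..5: 7E CD.
In big-endian order the high byte comes first in memory.
The bytes are already most-significant first: 0x7ECD.

0x7ECD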